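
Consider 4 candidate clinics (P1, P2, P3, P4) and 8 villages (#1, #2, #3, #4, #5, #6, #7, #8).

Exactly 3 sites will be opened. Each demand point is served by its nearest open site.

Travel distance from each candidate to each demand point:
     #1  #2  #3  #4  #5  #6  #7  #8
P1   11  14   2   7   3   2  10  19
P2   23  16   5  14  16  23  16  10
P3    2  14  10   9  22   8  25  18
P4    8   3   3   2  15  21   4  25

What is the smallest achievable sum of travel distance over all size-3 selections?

34

Open {P1, P2, P4}.
  #1→P4 8, #2→P4 3, #3→P1 2, #4→P4 2, #5→P1 3, #6→P1 2, #7→P4 4, #8→P2 10  ⇒ total 34.
Compare {P1, P3, P4}: total 36.
Compare {P2, P3, P4}: total 47.
No size-3 selection does better; minimum is 34.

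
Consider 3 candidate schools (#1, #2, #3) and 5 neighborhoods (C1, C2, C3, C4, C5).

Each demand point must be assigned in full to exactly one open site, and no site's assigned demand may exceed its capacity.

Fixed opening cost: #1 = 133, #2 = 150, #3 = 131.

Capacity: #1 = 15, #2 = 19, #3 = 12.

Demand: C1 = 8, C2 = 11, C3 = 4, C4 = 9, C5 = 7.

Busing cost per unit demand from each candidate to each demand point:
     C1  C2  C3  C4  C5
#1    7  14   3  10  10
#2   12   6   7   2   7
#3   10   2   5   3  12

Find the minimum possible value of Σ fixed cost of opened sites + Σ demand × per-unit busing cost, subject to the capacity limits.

571

Open {#1, #2, #3}; cheapest assignment that respects the capacities:
  #1 (cap 15, load 12): C1, C3 — cost 8×7 + 4×3 = 68
  #2 (cap 19, load 16): C4, C5 — cost 9×2 + 7×7 = 67
  #3 (cap 12, load 11): C2 — cost 11×2 = 22
  Shipping 157, fixed 414 → total 571.
  Any other capacity-feasible assignment to {#1, #2, #3} ships for at least 157.
Total demand is 39 and no other set of sites has combined capacity ≥ 39, so {#1, #2, #3} is the only feasible choice of open sites. Minimum: 571.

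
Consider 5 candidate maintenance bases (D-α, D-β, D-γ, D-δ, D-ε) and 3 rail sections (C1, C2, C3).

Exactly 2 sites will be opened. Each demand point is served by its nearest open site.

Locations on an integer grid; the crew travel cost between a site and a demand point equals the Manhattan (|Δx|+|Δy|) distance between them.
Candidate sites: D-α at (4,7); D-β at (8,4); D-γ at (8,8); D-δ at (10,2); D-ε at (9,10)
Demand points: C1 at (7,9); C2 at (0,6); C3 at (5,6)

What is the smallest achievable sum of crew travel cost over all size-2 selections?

9

Open {D-α, D-γ}.
  C1→D-γ 2, C2→D-α 5, C3→D-α 2  ⇒ total 9.
Compare {D-α, D-ε}: total 10.
Compare {D-α, D-β}: total 12.
No size-2 selection does better; minimum is 9.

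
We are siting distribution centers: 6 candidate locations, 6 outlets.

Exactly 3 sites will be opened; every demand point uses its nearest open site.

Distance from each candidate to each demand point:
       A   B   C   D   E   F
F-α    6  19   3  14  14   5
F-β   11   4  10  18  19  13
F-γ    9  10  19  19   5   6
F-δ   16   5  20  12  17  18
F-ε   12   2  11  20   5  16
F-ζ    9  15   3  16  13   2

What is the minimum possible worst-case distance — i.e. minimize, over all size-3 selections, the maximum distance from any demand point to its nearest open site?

12

Open {F-α, F-γ, F-δ}.
  Farthest demand point is D at distance 12 (to F-δ); all others are ≤ 12.
With {F-α, F-δ, F-ε} the worst case is 12.
With {F-β, F-γ, F-δ} the worst case is 12.
No size-3 selection achieves below 12.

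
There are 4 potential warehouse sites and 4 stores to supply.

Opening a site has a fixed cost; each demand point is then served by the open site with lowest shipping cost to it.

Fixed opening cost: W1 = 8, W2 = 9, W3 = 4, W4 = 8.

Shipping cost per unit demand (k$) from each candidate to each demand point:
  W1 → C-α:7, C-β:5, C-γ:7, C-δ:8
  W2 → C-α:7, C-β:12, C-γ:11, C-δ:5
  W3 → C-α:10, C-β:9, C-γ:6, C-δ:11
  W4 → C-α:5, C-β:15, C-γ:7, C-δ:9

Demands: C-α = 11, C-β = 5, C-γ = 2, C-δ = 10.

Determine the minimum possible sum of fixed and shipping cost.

Open {W1, W2, W4}: assign each demand point to its cheapest open site.
  C-α→W4 11×5=55, C-β→W1 5×5=25, C-γ→W1 2×7=14, C-δ→W2 10×5=50
  shipping cost 144, fixed 25 → total 169.
Compare {W1, W2, W3, W4}: shipping cost 142 + fixed 29 = 171.
Compare {W1, W2}: shipping cost 166 + fixed 17 = 183.
Compare {W2, W3, W4}: shipping cost 162 + fixed 21 = 183.
All other subsets cost ≥ 171. Minimum total cost: 169.

169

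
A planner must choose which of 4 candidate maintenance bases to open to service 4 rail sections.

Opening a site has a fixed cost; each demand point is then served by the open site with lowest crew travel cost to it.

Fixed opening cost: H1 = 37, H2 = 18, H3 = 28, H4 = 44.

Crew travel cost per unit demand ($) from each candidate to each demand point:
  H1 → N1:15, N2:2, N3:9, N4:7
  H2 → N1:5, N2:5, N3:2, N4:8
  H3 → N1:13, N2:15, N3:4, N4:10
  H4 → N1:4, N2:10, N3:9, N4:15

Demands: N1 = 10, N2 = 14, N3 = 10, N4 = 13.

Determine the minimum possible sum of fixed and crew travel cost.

244

Open {H1, H2}: assign each demand point to its cheapest open site.
  N1→H2 10×5=50, N2→H1 14×2=28, N3→H2 10×2=20, N4→H1 13×7=91
  crew travel cost 189, fixed 55 → total 244.
Compare {H2}: crew travel cost 244 + fixed 18 = 262.
Compare {H1, H2, H3}: crew travel cost 189 + fixed 83 = 272.
Compare {H1, H2, H4}: crew travel cost 179 + fixed 99 = 278.
All other subsets cost ≥ 262. Minimum total cost: 244.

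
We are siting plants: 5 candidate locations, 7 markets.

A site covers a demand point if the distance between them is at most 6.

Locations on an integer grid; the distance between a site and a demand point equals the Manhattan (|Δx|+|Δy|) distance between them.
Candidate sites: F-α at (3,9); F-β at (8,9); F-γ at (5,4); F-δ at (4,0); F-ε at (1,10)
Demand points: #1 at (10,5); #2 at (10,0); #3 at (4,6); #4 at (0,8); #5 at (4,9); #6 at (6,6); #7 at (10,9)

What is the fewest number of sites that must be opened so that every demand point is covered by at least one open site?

Coverage sets (demand points within 6 of each site):
  F-α: {#3, #4, #5, #6}
  F-β: {#1, #5, #6, #7}
  F-γ: {#1, #3, #5, #6}
  F-δ: {#2, #3}
  F-ε: {#4, #5}
No 2 sites suffice: every size-2 union leaves at least one demand point uncovered.
But {F-α, F-β, F-δ} covers everything, so the minimum is 3.

3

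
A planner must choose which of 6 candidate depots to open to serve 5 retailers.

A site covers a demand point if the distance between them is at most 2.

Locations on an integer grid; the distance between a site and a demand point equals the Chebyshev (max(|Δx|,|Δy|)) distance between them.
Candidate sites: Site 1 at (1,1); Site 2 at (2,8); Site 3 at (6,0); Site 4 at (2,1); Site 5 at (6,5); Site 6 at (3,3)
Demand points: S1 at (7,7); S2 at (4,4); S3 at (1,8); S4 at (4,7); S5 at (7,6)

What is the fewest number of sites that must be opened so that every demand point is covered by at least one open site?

Coverage sets (demand points within 2 of each site):
  Site 1: {}
  Site 2: {S3, S4}
  Site 3: {}
  Site 4: {}
  Site 5: {S1, S2, S4, S5}
  Site 6: {S2}
No single site covers all 5 demand points.
But {Site 2, Site 5} covers everything, so the minimum is 2.

2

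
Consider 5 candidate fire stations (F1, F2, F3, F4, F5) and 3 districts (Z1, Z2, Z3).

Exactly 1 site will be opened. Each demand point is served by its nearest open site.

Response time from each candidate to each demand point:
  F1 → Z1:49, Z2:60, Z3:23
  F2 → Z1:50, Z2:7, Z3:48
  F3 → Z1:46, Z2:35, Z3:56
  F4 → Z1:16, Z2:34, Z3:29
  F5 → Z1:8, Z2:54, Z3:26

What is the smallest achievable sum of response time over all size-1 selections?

79

Open {F4}.
  Z1→F4 16, Z2→F4 34, Z3→F4 29  ⇒ total 79.
Compare {F5}: total 88.
Compare {F2}: total 105.
No size-1 selection does better; minimum is 79.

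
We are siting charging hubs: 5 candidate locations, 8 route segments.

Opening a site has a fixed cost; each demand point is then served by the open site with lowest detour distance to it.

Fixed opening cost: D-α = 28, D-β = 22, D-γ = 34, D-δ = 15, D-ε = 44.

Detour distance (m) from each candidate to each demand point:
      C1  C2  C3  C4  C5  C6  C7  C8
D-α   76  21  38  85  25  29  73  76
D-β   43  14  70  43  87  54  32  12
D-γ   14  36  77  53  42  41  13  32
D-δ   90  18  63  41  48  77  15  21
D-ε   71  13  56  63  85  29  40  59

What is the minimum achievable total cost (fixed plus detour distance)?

Open {D-α, D-β, D-γ}: assign each demand point to its cheapest open site.
  C1→D-γ 14, C2→D-β 14, C3→D-α 38, C4→D-β 43, C5→D-α 25, C6→D-α 29, C7→D-γ 13, C8→D-β 12
  detour distance 188, fixed 84 → total 272.
Compare {D-α, D-γ, D-δ}: detour distance 199 + fixed 77 = 276.
Compare {D-α, D-β, D-δ}: detour distance 217 + fixed 65 = 282.
Compare {D-α, D-β, D-γ, D-δ}: detour distance 186 + fixed 99 = 285.
All other subsets cost ≥ 276. Minimum total cost: 272.

272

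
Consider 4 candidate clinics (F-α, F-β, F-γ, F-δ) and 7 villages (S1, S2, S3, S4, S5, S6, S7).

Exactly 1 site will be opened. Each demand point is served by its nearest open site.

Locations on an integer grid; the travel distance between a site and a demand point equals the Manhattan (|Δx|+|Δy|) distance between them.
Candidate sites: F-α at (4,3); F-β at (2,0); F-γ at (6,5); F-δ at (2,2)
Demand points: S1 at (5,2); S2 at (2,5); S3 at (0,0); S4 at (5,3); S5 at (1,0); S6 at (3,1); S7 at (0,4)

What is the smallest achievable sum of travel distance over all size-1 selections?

Open {F-δ}.
  S1→F-δ 3, S2→F-δ 3, S3→F-δ 4, S4→F-δ 4, S5→F-δ 3, S6→F-δ 2, S7→F-δ 4  ⇒ total 23.
Compare {F-β}: total 27.
Compare {F-α}: total 28.
No size-1 selection does better; minimum is 23.

23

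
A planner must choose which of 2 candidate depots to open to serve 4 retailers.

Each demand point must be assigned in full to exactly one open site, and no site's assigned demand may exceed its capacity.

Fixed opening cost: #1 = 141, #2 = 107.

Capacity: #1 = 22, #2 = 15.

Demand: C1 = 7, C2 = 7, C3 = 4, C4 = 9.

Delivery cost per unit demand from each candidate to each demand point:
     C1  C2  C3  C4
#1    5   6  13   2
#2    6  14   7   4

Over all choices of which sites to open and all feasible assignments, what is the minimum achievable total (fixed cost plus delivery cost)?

Open {#1, #2}; cheapest assignment that respects the capacities:
  #1 (cap 22, load 16): C2, C4 — cost 7×6 + 9×2 = 60
  #2 (cap 15, load 11): C1, C3 — cost 7×6 + 4×7 = 70
  Shipping 130, fixed 248 → total 378.
  Any other capacity-feasible assignment to {#1, #2} ships for at least 130.
Total demand is 27 and no other set of sites has combined capacity ≥ 27, so {#1, #2} is the only feasible choice of open sites. Minimum: 378.

378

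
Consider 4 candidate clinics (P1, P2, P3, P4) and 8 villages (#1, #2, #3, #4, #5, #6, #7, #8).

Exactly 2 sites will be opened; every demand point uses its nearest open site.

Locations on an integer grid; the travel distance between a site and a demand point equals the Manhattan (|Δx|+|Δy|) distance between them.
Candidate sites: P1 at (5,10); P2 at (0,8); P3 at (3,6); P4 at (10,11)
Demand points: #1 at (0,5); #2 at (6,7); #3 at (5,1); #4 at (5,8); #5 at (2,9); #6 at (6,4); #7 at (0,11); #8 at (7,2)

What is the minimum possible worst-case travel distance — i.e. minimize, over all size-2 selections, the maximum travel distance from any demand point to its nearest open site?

8

Open {P1, P3}.
  Farthest demand point is #8 at travel distance 8 (to P3); all others are ≤ 8.
With {P2, P3} the worst case is 8.
With {P3, P4} the worst case is 8.
No size-2 selection achieves below 8.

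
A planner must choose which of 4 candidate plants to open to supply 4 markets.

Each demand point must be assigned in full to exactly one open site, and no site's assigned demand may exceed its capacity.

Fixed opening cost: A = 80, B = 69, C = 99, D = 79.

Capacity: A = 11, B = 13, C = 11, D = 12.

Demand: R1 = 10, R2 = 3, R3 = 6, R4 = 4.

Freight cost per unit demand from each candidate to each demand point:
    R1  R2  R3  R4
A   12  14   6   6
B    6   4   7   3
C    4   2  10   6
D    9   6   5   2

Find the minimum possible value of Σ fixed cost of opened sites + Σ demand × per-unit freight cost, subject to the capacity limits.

258

Open {B, D}; cheapest assignment that respects the capacities:
  B (cap 13, load 13): R1, R2 — cost 10×6 + 3×4 = 72
  D (cap 12, load 10): R3, R4 — cost 6×5 + 4×2 = 38
  Shipping 110, fixed 148 → total 258.
  Any other capacity-feasible assignment to {B, D} ships for at least 110.
Compare {B, C}: its best feasible assignment gives total 274.
Compare {A, B}: its best feasible assignment gives total 281.
Every other set of open sites that can feasibly serve all demand totals ≥ 274 even under its best assignment. Minimum: 258.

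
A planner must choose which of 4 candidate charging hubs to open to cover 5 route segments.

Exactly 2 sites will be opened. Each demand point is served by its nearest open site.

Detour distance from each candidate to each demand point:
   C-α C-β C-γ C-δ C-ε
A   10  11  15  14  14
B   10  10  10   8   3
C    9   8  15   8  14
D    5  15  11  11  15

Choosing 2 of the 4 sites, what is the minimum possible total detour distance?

Open {B, D}.
  C-α→D 5, C-β→B 10, C-γ→B 10, C-δ→B 8, C-ε→B 3  ⇒ total 36.
Compare {B, C}: total 38.
Compare {A, B}: total 41.
No size-2 selection does better; minimum is 36.

36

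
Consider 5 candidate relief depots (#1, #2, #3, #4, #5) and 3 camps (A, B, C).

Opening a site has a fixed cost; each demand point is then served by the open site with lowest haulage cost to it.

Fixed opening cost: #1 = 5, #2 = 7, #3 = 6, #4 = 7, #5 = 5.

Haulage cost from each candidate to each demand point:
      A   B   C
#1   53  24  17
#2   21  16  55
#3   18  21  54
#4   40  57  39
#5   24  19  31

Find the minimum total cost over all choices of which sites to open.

Open {#1, #2}: assign each demand point to its cheapest open site.
  A→#2 21, B→#2 16, C→#1 17
  haulage cost 54, fixed 12 → total 66.
Compare {#1, #3}: haulage cost 56 + fixed 11 = 67.
Compare {#1, #2, #3}: haulage cost 51 + fixed 18 = 69.
Compare {#1, #5}: haulage cost 60 + fixed 10 = 70.
All other subsets cost ≥ 67. Minimum total cost: 66.

66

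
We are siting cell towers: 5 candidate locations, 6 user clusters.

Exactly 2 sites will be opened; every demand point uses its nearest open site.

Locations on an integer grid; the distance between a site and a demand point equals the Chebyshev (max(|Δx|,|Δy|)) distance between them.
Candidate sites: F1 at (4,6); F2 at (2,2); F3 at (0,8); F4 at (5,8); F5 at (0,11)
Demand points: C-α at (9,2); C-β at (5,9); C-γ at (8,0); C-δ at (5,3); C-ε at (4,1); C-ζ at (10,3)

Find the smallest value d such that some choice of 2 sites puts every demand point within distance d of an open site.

Open {F1, F2}.
  Farthest demand point is C-γ at distance 6 (to F1); all others are ≤ 6.
With {F1, F3} the worst case is 6.
With {F1, F4} the worst case is 6.
No size-2 selection achieves below 6.

6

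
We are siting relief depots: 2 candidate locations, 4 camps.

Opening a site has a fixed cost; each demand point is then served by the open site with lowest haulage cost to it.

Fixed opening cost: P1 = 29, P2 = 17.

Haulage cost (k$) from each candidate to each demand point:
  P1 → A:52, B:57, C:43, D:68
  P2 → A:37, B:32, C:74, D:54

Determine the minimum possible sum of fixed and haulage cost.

Open {P1, P2}: assign each demand point to its cheapest open site.
  A→P2 37, B→P2 32, C→P1 43, D→P2 54
  haulage cost 166, fixed 46 → total 212.
Compare {P2}: haulage cost 197 + fixed 17 = 214.
Compare {P1}: haulage cost 220 + fixed 29 = 249.

212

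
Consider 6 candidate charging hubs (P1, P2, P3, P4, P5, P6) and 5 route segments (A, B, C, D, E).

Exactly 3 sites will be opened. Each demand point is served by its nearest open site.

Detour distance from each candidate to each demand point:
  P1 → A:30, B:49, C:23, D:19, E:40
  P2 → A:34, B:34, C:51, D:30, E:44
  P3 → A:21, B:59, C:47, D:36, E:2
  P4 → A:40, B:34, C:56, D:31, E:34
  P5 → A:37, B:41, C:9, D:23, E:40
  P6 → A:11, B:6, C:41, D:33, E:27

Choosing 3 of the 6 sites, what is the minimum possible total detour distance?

51

Open {P3, P5, P6}.
  A→P6 11, B→P6 6, C→P5 9, D→P5 23, E→P3 2  ⇒ total 51.
Compare {P1, P3, P6}: total 61.
Compare {P1, P5, P6}: total 72.
No size-3 selection does better; minimum is 51.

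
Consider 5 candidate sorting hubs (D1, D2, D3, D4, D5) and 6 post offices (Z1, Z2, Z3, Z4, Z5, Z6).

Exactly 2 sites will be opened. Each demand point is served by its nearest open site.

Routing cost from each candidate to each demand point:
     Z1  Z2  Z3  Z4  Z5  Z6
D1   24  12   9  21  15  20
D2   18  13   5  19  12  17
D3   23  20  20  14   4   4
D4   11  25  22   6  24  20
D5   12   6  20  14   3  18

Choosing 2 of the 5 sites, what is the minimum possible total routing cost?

57

Open {D2, D5}.
  Z1→D5 12, Z2→D5 6, Z3→D2 5, Z4→D5 14, Z5→D5 3, Z6→D2 17  ⇒ total 57.
Compare {D2, D3}: total 58.
Compare {D3, D5}: total 59.
No size-2 selection does better; minimum is 57.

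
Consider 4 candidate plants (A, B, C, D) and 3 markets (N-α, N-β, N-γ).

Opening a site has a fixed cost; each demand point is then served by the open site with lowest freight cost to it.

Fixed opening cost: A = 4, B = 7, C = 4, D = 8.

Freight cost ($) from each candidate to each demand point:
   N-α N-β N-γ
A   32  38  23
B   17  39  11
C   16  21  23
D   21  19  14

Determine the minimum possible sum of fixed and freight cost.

Open {B, C}: assign each demand point to its cheapest open site.
  N-α→C 16, N-β→C 21, N-γ→B 11
  freight cost 48, fixed 11 → total 59.
Compare {C, D}: freight cost 49 + fixed 12 = 61.
Compare {D}: freight cost 54 + fixed 8 = 62.
Compare {B, D}: freight cost 47 + fixed 15 = 62.
All other subsets cost ≥ 61. Minimum total cost: 59.

59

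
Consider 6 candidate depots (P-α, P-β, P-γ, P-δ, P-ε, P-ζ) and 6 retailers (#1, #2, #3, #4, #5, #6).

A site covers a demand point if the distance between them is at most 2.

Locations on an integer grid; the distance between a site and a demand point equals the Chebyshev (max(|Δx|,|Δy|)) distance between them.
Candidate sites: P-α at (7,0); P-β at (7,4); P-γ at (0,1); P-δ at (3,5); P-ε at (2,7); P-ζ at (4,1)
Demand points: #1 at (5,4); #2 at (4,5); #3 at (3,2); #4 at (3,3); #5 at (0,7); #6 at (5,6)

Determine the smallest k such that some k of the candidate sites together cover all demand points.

3

Coverage sets (demand points within 2 of each site):
  P-α: {}
  P-β: {#1, #6}
  P-γ: {}
  P-δ: {#1, #2, #4, #6}
  P-ε: {#2, #5}
  P-ζ: {#3, #4}
No 2 sites suffice: every size-2 union leaves at least one demand point uncovered.
But {P-β, P-ε, P-ζ} covers everything, so the minimum is 3.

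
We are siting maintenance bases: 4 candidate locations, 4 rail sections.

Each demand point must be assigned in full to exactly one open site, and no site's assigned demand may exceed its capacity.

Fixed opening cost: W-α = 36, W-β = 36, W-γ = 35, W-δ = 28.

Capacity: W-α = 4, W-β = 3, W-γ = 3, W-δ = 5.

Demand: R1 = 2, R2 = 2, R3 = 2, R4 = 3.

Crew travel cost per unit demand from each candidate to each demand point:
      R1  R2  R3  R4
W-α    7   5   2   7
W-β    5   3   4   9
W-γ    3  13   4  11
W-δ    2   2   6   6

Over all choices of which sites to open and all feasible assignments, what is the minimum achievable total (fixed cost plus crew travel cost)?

100

Open {W-α, W-δ}; cheapest assignment that respects the capacities:
  W-α (cap 4, load 4): R2, R3 — cost 2×5 + 2×2 = 14
  W-δ (cap 5, load 5): R1, R4 — cost 2×2 + 3×6 = 22
  Shipping 36, fixed 64 → total 100.
  Any other capacity-feasible assignment to {W-α, W-δ} ships for at least 36.
Compare {W-α, W-γ, W-δ}: its best feasible assignment gives total 131.
Compare {W-α, W-β, W-δ}: its best feasible assignment gives total 132.
Every other set of open sites that can feasibly serve all demand totals ≥ 131 even under its best assignment. Minimum: 100.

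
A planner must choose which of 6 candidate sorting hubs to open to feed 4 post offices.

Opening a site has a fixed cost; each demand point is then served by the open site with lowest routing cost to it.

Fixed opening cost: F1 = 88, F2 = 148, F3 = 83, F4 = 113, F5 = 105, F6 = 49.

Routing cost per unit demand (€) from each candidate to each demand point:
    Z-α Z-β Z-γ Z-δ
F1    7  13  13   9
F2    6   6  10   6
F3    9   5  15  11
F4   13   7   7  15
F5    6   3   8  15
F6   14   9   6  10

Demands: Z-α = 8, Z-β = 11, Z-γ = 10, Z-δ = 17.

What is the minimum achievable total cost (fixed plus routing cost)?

Open {F2}: assign each demand point to its cheapest open site.
  Z-α→F2 8×6=48, Z-β→F2 11×6=66, Z-γ→F2 10×10=100, Z-δ→F2 17×6=102
  routing cost 316, fixed 148 → total 464.
Compare {F5, F6}: routing cost 311 + fixed 154 = 465.
Compare {F2, F6}: routing cost 276 + fixed 197 = 473.
Compare {F3, F6}: routing cost 357 + fixed 132 = 489.
All other subsets cost ≥ 465. Minimum total cost: 464.

464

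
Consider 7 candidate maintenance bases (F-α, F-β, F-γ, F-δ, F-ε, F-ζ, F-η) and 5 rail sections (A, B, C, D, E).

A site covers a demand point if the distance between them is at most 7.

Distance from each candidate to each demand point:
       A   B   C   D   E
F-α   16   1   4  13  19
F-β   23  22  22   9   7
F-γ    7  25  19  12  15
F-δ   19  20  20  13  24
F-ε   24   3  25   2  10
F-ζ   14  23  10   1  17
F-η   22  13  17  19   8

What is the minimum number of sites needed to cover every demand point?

4

Coverage sets (demand points within 7 of each site):
  F-α: {B, C}
  F-β: {E}
  F-γ: {A}
  F-δ: {}
  F-ε: {B, D}
  F-ζ: {D}
  F-η: {}
No 3 sites suffice: every size-3 union leaves at least one demand point uncovered.
But {F-α, F-β, F-γ, F-ε} covers everything, so the minimum is 4.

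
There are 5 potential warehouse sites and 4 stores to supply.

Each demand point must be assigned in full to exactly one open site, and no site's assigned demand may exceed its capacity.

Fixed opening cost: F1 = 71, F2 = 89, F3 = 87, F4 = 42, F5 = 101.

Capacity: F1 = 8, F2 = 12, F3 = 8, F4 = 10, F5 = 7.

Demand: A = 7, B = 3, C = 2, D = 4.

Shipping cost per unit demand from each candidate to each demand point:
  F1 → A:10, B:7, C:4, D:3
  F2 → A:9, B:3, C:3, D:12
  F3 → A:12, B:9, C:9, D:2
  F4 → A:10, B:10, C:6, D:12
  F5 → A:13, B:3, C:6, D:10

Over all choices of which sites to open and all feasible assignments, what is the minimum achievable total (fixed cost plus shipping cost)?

Open {F1, F4}; cheapest assignment that respects the capacities:
  F1 (cap 8, load 7): B, D — cost 3×7 + 4×3 = 33
  F4 (cap 10, load 9): A, C — cost 7×10 + 2×6 = 82
  Shipping 115, fixed 113 → total 228.
  Any other capacity-feasible assignment to {F1, F4} ships for at least 115.
Compare {F3, F4}: its best feasible assignment gives total 246.
Compare {F1, F2}: its best feasible assignment gives total 250.
Every other set of open sites that can feasibly serve all demand totals ≥ 246 even under its best assignment. Minimum: 228.

228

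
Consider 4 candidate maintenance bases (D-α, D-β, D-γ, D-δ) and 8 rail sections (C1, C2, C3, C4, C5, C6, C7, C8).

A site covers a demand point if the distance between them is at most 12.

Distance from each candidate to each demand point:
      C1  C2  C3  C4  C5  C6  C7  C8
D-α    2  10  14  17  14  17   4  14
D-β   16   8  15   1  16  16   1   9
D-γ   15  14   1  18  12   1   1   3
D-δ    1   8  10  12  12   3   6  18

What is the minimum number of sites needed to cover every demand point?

Coverage sets (demand points within 12 of each site):
  D-α: {C1, C2, C7}
  D-β: {C2, C4, C7, C8}
  D-γ: {C3, C5, C6, C7, C8}
  D-δ: {C1, C2, C3, C4, C5, C6, C7}
No single site covers all 8 demand points.
But {D-β, D-δ} covers everything, so the minimum is 2.

2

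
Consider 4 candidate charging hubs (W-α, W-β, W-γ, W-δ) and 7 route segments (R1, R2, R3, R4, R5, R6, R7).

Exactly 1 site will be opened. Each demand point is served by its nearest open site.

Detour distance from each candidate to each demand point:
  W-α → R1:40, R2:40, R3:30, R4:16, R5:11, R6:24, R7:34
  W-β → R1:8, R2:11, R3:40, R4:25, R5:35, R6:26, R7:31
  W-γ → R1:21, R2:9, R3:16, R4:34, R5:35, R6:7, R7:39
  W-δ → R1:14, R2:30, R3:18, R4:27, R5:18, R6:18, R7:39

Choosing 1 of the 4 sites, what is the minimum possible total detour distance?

Open {W-γ}.
  R1→W-γ 21, R2→W-γ 9, R3→W-γ 16, R4→W-γ 34, R5→W-γ 35, R6→W-γ 7, R7→W-γ 39  ⇒ total 161.
Compare {W-δ}: total 164.
Compare {W-β}: total 176.
No size-1 selection does better; minimum is 161.

161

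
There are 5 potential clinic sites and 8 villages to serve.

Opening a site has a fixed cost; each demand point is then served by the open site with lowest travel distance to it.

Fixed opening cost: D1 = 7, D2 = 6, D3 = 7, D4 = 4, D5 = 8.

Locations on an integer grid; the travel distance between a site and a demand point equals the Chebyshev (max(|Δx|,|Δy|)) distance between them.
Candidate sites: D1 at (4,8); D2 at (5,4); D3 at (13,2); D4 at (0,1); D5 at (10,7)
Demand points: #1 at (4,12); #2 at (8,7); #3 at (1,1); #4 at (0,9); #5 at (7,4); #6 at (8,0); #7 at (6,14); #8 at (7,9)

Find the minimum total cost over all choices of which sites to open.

43

Open {D1, D2}: assign each demand point to its cheapest open site.
  #1→D1 4, #2→D2 3, #3→D2 4, #4→D1 4, #5→D2 2, #6→D2 4, #7→D1 6, #8→D1 3
  travel distance 30, fixed 13 → total 43.
Compare {D1, D2, D4}: travel distance 27 + fixed 17 = 44.
Compare {D1, D4}: travel distance 34 + fixed 11 = 45.
Compare {D1}: travel distance 40 + fixed 7 = 47.
All other subsets cost ≥ 44. Minimum total cost: 43.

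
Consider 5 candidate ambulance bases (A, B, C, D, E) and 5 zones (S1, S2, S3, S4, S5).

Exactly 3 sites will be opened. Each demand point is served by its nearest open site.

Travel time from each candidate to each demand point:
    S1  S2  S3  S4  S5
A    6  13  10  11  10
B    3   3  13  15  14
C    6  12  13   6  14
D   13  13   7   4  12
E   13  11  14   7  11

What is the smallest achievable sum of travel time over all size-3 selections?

27

Open {A, B, D}.
  S1→B 3, S2→B 3, S3→D 7, S4→D 4, S5→A 10  ⇒ total 27.
Compare {B, D, E}: total 28.
Compare {B, C, D}: total 29.
No size-3 selection does better; minimum is 27.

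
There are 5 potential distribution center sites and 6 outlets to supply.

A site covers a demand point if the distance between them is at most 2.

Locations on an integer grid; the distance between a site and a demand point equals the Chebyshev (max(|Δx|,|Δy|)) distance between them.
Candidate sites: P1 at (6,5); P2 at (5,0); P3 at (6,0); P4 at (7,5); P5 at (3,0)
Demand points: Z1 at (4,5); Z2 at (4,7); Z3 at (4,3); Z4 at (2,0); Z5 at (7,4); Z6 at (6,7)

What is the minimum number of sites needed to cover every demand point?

2

Coverage sets (demand points within 2 of each site):
  P1: {Z1, Z2, Z3, Z5, Z6}
  P2: {}
  P3: {}
  P4: {Z5, Z6}
  P5: {Z4}
No single site covers all 6 demand points.
But {P1, P5} covers everything, so the minimum is 2.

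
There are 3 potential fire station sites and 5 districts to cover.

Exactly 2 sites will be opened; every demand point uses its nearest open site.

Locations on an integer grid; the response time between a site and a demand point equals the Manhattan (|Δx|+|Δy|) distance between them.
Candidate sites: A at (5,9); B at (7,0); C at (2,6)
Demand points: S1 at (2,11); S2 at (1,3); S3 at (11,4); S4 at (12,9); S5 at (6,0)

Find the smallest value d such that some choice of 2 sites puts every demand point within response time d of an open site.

9

Open {A, B}.
  Farthest demand point is S2 at response time 9 (to B); all others are ≤ 9.
With {A, C} the worst case is 11.
With {B, C} the worst case is 13.
No size-2 selection achieves below 9.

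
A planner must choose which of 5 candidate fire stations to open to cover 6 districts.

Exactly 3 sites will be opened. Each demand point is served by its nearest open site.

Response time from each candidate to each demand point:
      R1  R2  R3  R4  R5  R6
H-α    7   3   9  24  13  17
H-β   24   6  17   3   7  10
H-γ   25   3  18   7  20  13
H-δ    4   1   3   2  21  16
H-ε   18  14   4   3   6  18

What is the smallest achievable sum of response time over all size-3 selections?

26

Open {H-β, H-δ, H-ε}.
  R1→H-δ 4, R2→H-δ 1, R3→H-δ 3, R4→H-δ 2, R5→H-ε 6, R6→H-β 10  ⇒ total 26.
Compare {H-α, H-β, H-δ}: total 27.
Compare {H-β, H-γ, H-δ}: total 27.
No size-3 selection does better; minimum is 26.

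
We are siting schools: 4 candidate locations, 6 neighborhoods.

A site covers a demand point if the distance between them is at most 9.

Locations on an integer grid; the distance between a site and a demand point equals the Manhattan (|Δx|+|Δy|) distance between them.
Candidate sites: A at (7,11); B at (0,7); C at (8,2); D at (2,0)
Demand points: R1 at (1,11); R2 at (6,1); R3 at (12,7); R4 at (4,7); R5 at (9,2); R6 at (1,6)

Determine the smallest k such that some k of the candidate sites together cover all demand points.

Coverage sets (demand points within 9 of each site):
  A: {R1, R3, R4}
  B: {R1, R4, R6}
  C: {R2, R3, R4, R5}
  D: {R2, R4, R5, R6}
No single site covers all 6 demand points.
But {A, D} covers everything, so the minimum is 2.

2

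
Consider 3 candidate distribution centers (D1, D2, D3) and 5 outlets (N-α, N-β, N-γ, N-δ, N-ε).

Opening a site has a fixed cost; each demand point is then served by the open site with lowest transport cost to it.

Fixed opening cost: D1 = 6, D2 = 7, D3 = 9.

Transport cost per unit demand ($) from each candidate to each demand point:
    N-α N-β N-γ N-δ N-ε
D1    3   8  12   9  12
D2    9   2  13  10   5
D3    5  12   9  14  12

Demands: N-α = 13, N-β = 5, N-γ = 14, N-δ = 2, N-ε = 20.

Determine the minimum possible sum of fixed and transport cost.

315

Open {D1, D2, D3}: assign each demand point to its cheapest open site.
  N-α→D1 13×3=39, N-β→D2 5×2=10, N-γ→D3 14×9=126, N-δ→D1 2×9=18, N-ε→D2 20×5=100
  transport cost 293, fixed 22 → total 315.
Compare {D2, D3}: transport cost 321 + fixed 16 = 337.
Compare {D1, D2}: transport cost 335 + fixed 13 = 348.
Compare {D2}: transport cost 429 + fixed 7 = 436.
All other subsets cost ≥ 337. Minimum total cost: 315.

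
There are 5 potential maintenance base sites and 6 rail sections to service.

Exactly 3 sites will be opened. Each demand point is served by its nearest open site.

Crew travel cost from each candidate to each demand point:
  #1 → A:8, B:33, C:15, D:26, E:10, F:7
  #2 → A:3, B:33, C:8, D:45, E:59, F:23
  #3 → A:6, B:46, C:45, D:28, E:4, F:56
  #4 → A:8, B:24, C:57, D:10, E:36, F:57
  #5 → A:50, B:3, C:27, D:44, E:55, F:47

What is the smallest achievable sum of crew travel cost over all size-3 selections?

Open {#1, #4, #5}.
  A→#1 8, B→#5 3, C→#1 15, D→#4 10, E→#1 10, F→#1 7  ⇒ total 53.
Compare {#1, #2, #5}: total 57.
Compare {#1, #3, #5}: total 61.
No size-3 selection does better; minimum is 53.

53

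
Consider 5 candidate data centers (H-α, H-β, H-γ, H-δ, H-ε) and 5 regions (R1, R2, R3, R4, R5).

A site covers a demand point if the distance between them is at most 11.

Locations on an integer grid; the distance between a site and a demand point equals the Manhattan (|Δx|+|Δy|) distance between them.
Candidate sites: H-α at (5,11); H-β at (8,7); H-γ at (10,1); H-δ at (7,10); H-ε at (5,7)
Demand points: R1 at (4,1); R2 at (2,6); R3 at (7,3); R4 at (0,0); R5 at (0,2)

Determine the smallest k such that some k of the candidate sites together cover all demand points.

2

Coverage sets (demand points within 11 of each site):
  H-α: {R1, R2, R3}
  H-β: {R1, R2, R3}
  H-γ: {R1, R3, R4, R5}
  H-δ: {R2, R3}
  H-ε: {R1, R2, R3, R5}
No single site covers all 5 demand points.
But {H-α, H-γ} covers everything, so the minimum is 2.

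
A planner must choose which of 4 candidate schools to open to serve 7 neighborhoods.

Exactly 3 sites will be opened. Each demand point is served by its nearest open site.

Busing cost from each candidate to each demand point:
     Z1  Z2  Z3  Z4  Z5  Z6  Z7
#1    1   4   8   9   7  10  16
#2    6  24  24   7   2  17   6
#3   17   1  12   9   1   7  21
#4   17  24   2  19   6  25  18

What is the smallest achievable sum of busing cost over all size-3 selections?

30

Open {#2, #3, #4}.
  Z1→#2 6, Z2→#3 1, Z3→#4 2, Z4→#2 7, Z5→#3 1, Z6→#3 7, Z7→#2 6  ⇒ total 30.
Compare {#1, #2, #3}: total 31.
Compare {#1, #2, #4}: total 32.
No size-3 selection does better; minimum is 30.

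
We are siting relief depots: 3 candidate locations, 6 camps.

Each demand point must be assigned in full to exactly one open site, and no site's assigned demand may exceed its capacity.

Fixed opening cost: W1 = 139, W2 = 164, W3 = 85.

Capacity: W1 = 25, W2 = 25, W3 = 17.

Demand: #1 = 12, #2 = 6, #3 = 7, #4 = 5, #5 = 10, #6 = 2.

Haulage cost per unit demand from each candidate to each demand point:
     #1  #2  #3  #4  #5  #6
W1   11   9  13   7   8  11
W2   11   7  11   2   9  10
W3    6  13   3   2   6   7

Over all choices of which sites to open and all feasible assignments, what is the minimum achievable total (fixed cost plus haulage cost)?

Open {W2, W3}; cheapest assignment that respects the capacities:
  W2 (cap 25, load 25): #1, #2, #4, #6 — cost 12×11 + 6×7 + 5×2 + 2×10 = 204
  W3 (cap 17, load 17): #3, #5 — cost 7×3 + 10×6 = 81
  Shipping 285, fixed 249 → total 534.
  Any other capacity-feasible assignment to {W2, W3} ships for at least 285.
Compare {W1, W3}: its best feasible assignment gives total 548.
Compare {W1, W2}: its best feasible assignment gives total 664.
Every other set of open sites that can feasibly serve all demand totals ≥ 548 even under its best assignment. Minimum: 534.

534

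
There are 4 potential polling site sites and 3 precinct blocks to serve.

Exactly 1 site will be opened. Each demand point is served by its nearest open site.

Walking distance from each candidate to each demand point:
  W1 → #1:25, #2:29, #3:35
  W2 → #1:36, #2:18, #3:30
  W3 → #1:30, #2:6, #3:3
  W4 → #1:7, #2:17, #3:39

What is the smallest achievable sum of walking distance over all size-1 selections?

Open {W3}.
  #1→W3 30, #2→W3 6, #3→W3 3  ⇒ total 39.
Compare {W4}: total 63.
Compare {W2}: total 84.
No size-1 selection does better; minimum is 39.

39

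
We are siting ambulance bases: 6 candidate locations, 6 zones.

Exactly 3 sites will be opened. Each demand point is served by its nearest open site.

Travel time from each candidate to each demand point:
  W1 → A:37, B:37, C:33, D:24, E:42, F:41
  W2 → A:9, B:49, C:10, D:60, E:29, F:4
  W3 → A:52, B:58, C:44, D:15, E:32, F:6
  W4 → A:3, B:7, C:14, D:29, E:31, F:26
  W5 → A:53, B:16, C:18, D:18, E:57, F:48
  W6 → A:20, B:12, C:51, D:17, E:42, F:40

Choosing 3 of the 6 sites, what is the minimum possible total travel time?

68

Open {W2, W3, W4}.
  A→W4 3, B→W4 7, C→W2 10, D→W3 15, E→W2 29, F→W2 4  ⇒ total 68.
Compare {W2, W4, W6}: total 70.
Compare {W2, W4, W5}: total 71.
No size-3 selection does better; minimum is 68.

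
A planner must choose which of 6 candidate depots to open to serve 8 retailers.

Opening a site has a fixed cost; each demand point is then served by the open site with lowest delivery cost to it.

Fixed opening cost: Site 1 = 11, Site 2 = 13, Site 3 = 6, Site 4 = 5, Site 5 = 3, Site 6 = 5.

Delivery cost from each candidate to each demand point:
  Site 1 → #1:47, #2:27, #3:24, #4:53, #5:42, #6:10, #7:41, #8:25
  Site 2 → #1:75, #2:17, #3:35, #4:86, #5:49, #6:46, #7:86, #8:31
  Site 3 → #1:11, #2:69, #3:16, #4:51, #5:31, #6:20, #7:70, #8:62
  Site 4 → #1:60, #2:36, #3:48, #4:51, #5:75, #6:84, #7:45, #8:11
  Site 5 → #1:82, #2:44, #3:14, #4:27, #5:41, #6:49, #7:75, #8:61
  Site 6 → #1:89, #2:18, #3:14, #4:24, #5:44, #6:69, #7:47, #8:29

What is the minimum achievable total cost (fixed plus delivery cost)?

Open {Site 1, Site 3, Site 4, Site 6}: assign each demand point to its cheapest open site.
  #1→Site 3 11, #2→Site 6 18, #3→Site 6 14, #4→Site 6 24, #5→Site 3 31, #6→Site 1 10, #7→Site 1 41, #8→Site 4 11
  delivery cost 160, fixed 27 → total 187.
Compare {Site 3, Site 4, Site 6}: delivery cost 174 + fixed 16 = 190.
Compare {Site 1, Site 3, Site 4, Site 5, Site 6}: delivery cost 160 + fixed 30 = 190.
Compare {Site 3, Site 4, Site 5, Site 6}: delivery cost 174 + fixed 19 = 193.
All other subsets cost ≥ 190. Minimum total cost: 187.

187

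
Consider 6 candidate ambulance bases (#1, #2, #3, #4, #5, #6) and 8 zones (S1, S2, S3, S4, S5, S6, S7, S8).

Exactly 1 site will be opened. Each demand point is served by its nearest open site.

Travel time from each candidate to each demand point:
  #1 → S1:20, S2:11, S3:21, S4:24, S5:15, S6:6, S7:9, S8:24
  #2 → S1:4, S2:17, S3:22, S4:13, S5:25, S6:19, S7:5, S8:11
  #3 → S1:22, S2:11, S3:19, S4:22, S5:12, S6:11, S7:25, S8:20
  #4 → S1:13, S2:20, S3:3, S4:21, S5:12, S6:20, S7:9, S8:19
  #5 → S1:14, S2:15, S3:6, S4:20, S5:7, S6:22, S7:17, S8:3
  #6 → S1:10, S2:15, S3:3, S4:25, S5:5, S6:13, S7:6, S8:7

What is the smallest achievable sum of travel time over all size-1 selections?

84

Open {#6}.
  S1→#6 10, S2→#6 15, S3→#6 3, S4→#6 25, S5→#6 5, S6→#6 13, S7→#6 6, S8→#6 7  ⇒ total 84.
Compare {#5}: total 104.
Compare {#2}: total 116.
No size-1 selection does better; minimum is 84.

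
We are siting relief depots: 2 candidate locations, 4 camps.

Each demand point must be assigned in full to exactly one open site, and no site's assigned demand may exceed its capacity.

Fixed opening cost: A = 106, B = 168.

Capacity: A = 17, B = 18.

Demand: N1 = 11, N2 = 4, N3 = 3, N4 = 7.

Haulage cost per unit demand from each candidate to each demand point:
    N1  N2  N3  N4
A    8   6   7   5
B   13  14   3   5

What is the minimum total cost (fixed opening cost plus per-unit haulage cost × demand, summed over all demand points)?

Open {A, B}; cheapest assignment that respects the capacities:
  A (cap 17, load 15): N1, N2 — cost 11×8 + 4×6 = 112
  B (cap 18, load 10): N3, N4 — cost 3×3 + 7×5 = 44
  Shipping 156, fixed 274 → total 430.
  Any other capacity-feasible assignment to {A, B} ships for at least 156.
Total demand is 25 and no other set of sites has combined capacity ≥ 25, so {A, B} is the only feasible choice of open sites. Minimum: 430.

430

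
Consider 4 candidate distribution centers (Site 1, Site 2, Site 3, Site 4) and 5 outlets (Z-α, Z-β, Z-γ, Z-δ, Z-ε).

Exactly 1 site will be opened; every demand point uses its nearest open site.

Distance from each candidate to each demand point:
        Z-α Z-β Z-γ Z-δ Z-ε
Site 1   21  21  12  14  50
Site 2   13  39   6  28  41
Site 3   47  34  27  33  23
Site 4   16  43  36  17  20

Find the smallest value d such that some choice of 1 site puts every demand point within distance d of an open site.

Open {Site 2}.
  Farthest demand point is Z-ε at distance 41 (to Site 2); all others are ≤ 41.
With {Site 4} the worst case is 43.
With {Site 3} the worst case is 47.
No size-1 selection achieves below 41.

41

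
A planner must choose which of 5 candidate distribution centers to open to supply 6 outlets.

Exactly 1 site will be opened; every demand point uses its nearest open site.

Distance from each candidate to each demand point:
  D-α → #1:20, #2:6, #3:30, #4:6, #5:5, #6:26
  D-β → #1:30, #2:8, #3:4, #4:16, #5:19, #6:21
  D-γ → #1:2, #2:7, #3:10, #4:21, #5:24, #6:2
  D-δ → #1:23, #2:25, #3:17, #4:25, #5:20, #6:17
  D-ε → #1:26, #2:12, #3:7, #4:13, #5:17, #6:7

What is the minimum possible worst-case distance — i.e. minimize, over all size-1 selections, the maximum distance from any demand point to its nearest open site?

24

Open {D-γ}.
  Farthest demand point is #5 at distance 24 (to D-γ); all others are ≤ 24.
With {D-δ} the worst case is 25.
With {D-ε} the worst case is 26.
No size-1 selection achieves below 24.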